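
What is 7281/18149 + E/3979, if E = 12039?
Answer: 247466910/72214871 ≈ 3.4268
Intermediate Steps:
7281/18149 + E/3979 = 7281/18149 + 12039/3979 = 247466910/72214871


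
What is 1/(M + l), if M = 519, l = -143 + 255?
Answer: 1/631 ≈ 0.0015848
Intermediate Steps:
l = 112
1/(M + l) = 1/(519 + 112) = 1/631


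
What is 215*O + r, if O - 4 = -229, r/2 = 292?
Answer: -47791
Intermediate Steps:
r = 584 (r = 2*292 = 584)
O = -225 (O = 4 - 229 = -225)
215*O + r = 215*(-225) + 584 = -48375 + 584 = -47791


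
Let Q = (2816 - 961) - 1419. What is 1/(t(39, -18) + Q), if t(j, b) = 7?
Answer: 1/443 ≈ 0.0022573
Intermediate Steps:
Q = 436 (Q = 1855 - 1419 = 436)
1/(t(39, -18) + Q) = 1/(7 + 436) = 1/443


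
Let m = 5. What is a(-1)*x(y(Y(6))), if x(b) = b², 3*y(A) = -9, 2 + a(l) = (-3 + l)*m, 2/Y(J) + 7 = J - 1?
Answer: -198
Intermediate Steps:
Y(J) = 2/(-8 + J) (Y(J) = 2/(-7 + (J - 1)) = 2/(-7 + (-1 + J)) = 2/(-8 + J))
a(l) = -17 + 5*l (a(l) = -2 + (-3 + l)*5 = -2 + (-15 + 5*l) = -17 + 5*l)
y(A) = -3 (y(A) = (⅓)*(-9) = -3)
a(-1)*x(y(Y(6))) = (-17 + 5*(-1))*(-3)² = (-17 - 5)*9 = -22*9 = -198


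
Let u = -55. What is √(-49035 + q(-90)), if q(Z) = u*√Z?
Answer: √(-49035 - 165*I*√10) ≈ 1.178 - 221.44*I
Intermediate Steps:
q(Z) = -55*√Z
√(-49035 + q(-90)) = √(-49035 - 165*I*√10)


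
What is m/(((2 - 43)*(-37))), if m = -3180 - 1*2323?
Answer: -5503/1517 ≈ -3.6276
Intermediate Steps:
m = -5503 (m = -3180 - 2323 = -5503)
m/(((2 - 43)*(-37))) = -5503*(-1/(37*(2 - 43))) = -5503/((-41*(-37))) = -5503/1517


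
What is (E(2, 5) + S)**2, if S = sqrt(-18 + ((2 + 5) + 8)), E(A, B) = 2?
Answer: (2 + I*sqrt(3))**2 ≈ 1.0 + 6.9282*I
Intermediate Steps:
S = I*sqrt(3) (S = sqrt(-18 + (7 + 8)) = sqrt(-18 + 15) = sqrt(-3) = I*sqrt(3) ≈ 1.732*I)
(E(2, 5) + S)**2 = (2 + I*sqrt(3))**2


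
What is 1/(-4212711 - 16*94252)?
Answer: -1/5720743 ≈ -1.7480e-7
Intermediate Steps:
1/(-4212711 - 16*94252) = 1/(-4212711 - 1508032) = 1/(-5720743) = -1/5720743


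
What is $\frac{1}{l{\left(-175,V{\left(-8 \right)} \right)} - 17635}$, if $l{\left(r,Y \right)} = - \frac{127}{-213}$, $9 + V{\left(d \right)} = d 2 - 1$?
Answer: $- \frac{213}{3756128} \approx -5.6707 \cdot 10^{-5}$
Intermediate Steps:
$V{\left(d \right)} = -10 + 2 d$ ($V{\left(d \right)} = -9 + \left(d 2 - 1\right) = -9 + \left(2 d - 1\right) = -9 + \left(-1 + 2 d\right) = -10 + 2 d$)
$l{\left(r,Y \right)} = \frac{127}{213}$ ($l{\left(r,Y \right)} = \left(-127\right) \left(- \frac{1}{213}\right) = \frac{127}{213}$)
$\frac{1}{l{\left(-175,V{\left(-8 \right)} \right)} - 17635} = \frac{1}{\frac{127}{213} - 17635} = \frac{1}{- \frac{3756128}{213}} = - \frac{213}{3756128}$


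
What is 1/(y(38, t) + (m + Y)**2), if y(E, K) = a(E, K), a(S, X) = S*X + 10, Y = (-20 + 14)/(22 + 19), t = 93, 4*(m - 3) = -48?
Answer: 1681/6098089 ≈ 0.00027566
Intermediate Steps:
m = -9 (m = 3 + (1/4)*(-48) = 3 - 12 = -9)
Y = -6/41 ≈ -0.14634
a(S, X) = 10 + S*X
y(E, K) = 10 + E*K
1/(y(38, t) + (m + Y)**2) = 1/((10 + 38*93) + (-9 - 6/41)**2) = 1/((10 + 3534) + (-375/41)**2) = 1/(3544 + 140625/1681) = 1/(6098089/1681) = 1681/6098089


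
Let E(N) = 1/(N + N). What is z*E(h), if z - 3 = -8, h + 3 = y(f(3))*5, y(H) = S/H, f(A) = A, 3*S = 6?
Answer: -15/2 ≈ -7.5000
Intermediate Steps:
S = 2 (S = (⅓)*6 = 2)
y(H) = 2/H
h = ⅓ (h = -3 + (2/3)*5 = -3 + (2*(⅓))*5 = -3 + (⅔)*5 = -3 + 10/3 = ⅓ ≈ 0.33333)
E(N) = 1/(2*N)
z = -5 (z = 3 - 8 = -5)
z*E(h) = -5/(2*⅓) = -5*3/2 = -15/2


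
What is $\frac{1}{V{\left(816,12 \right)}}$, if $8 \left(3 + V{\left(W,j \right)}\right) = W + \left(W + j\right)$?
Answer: $\frac{2}{405} \approx 0.0049383$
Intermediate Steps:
$V{\left(W,j \right)} = -3 + \frac{W}{4} + \frac{j}{8}$ ($V{\left(W,j \right)} = -3 + \frac{W + \left(W + j\right)}{8} = -3 + \frac{j + 2 W}{8} = -3 + \left(\frac{W}{4} + \frac{j}{8}\right) = -3 + \frac{W}{4} + \frac{j}{8}$)
$\frac{1}{V{\left(816,12 \right)}} = \frac{1}{-3 + \frac{1}{4} \cdot 816 + \frac{1}{8} \cdot 12} = \frac{1}{-3 + 204 + \frac{3}{2}} = \frac{1}{\frac{405}{2}} = \frac{2}{405}$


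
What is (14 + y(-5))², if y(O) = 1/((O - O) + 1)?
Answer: 225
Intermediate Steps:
y(O) = 1 (y(O) = 1/(0 + 1) = 1/1 = 1)
(14 + y(-5))² = (14 + 1)² = 15² = 225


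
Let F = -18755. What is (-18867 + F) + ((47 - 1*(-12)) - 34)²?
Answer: -36997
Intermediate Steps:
(-18867 + F) + ((47 - 1*(-12)) - 34)² = (-18867 - 18755) + ((47 - 1*(-12)) - 34)² = -37622 + ((47 + 12) - 34)² = -37622 + (59 - 34)² = -37622 + 25² = -37622 + 625 = -36997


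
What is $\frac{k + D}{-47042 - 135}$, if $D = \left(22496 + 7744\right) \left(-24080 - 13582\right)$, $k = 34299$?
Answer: $\frac{1138864581}{47177} \approx 24140.0$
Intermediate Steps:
$D = -1138898880$ ($D = 30240 \left(-37662\right) = -1138898880$)
$\frac{k + D}{-47042 - 135} = \frac{34299 - 1138898880}{-47042 - 135} = - \frac{1138864581}{-47177} = \left(-1138864581\right) \left(- \frac{1}{47177}\right) = \frac{1138864581}{47177}$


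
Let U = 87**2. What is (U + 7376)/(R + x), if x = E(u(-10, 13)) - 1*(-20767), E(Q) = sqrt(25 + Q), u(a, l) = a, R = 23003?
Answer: 6229930/18245837 - 427*sqrt(15)/54737511 ≈ 0.34141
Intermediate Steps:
x = 20767 + sqrt(15) (x = sqrt(25 - 10) - 1*(-20767) = sqrt(15) + 20767 = 20767 + sqrt(15) ≈ 20771.)
U = 7569
(U + 7376)/(R + x) = (7569 + 7376)/(23003 + (20767 + sqrt(15))) = 14945/(43770 + sqrt(15))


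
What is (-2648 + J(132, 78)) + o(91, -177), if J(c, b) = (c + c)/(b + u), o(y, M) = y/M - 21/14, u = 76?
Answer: -6562487/2478 ≈ -2648.3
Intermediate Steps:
o(y, M) = -3/2 + y/M (o(y, M) = y/M - 21*1/14 = y/M - 3/2 = -3/2 + y/M)
J(c, b) = 2*c/(76 + b) (J(c, b) = (c + c)/(b + 76) = (2*c)/(76 + b) = 2*c/(76 + b))
(-2648 + J(132, 78)) + o(91, -177) = (-2648 + 2*132/(76 + 78)) + (-3/2 + 91/(-177)) = (-2648 + 2*132/154) + (-3/2 + 91*(-1/177)) = (-2648 + 2*132*(1/154)) + (-3/2 - 91/177) = (-2648 + 12/7) - 713/354 = -18524/7 - 713/354 = -6562487/2478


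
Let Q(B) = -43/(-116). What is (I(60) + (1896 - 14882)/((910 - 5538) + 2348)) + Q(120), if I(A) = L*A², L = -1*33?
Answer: -981831862/8265 ≈ -1.1879e+5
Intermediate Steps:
Q(B) = 43/116 (Q(B) = -43*(-1/116) = 43/116)
L = -33
I(A) = -33*A²
(I(60) + (1896 - 14882)/((910 - 5538) + 2348)) + Q(120) = (-33*60² + (1896 - 14882)/((910 - 5538) + 2348)) + 43/116 = (-33*3600 - 12986/(-4628 + 2348)) + 43/116 = (-118800 - 12986/(-2280)) + 43/116 = (-118800 - 12986*(-1/2280)) + 43/116 = (-118800 + 6493/1140) + 43/116 = -135425507/1140 + 43/116 = -981831862/8265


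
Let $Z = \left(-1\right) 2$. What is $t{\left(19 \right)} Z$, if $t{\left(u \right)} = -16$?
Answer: $32$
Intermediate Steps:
$Z = -2$
$t{\left(19 \right)} Z = \left(-16\right) \left(-2\right) = 32$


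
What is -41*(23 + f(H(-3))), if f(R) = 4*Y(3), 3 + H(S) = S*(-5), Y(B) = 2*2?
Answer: -1599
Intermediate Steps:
Y(B) = 4
H(S) = -3 - 5*S (H(S) = -3 + S*(-5) = -3 - 5*S)
f(R) = 16 (f(R) = 4*4 = 16)
-41*(23 + f(H(-3))) = -41*(23 + 16) = -41*39 = -1599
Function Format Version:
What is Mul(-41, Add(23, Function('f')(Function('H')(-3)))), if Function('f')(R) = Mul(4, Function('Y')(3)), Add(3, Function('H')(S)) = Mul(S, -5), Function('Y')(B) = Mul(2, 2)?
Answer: -1599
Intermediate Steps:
Function('Y')(B) = 4
Function('H')(S) = Add(-3, Mul(-5, S)) (Function('H')(S) = Add(-3, Mul(S, -5)) = Add(-3, Mul(-5, S)))
Function('f')(R) = 16 (Function('f')(R) = Mul(4, 4) = 16)
Mul(-41, Add(23, Function('f')(Function('H')(-3)))) = Mul(-41, Add(23, 16)) = Mul(-41, 39) = -1599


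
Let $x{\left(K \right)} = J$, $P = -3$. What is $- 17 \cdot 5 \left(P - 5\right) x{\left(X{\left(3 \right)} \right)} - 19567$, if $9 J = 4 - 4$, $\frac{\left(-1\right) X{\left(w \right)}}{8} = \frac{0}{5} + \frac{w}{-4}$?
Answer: $-19567$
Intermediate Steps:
$X{\left(w \right)} = 2 w$ ($X{\left(w \right)} = - 8 \left(\frac{0}{5} + \frac{w}{-4}\right) = - 8 \left(0 \cdot \frac{1}{5} + w \left(- \frac{1}{4}\right)\right) = - 8 \left(0 - \frac{w}{4}\right) = - 8 \left(- \frac{w}{4}\right) = 2 w$)
$J = 0$ ($J = \frac{4 - 4}{9} = \frac{1}{9} \cdot 0 = 0$)
$x{\left(K \right)} = 0$
$- 17 \cdot 5 \left(P - 5\right) x{\left(X{\left(3 \right)} \right)} - 19567 = - 17 \cdot 5 \left(-3 - 5\right) 0 - 19567 = - 17 \cdot 5 \left(-8\right) 0 - 19567 = \left(-17\right) \left(-40\right) 0 - 19567 = 680 \cdot 0 - 19567 = 0 - 19567 = -19567$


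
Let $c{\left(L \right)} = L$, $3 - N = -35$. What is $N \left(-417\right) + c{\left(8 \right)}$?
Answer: $-15838$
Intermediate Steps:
$N = 38$ ($N = 3 - -35 = 3 + 35 = 38$)
$N \left(-417\right) + c{\left(8 \right)} = 38 \left(-417\right) + 8 = -15846 + 8 = -15838$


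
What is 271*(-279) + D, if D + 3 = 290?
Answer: -75322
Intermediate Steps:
D = 287 (D = -3 + 290 = 287)
271*(-279) + D = 271*(-279) + 287 = -75609 + 287 = -75322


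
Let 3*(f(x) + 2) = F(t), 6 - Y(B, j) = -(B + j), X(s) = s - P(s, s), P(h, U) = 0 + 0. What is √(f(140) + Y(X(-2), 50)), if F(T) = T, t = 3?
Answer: √53 ≈ 7.2801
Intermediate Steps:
P(h, U) = 0
X(s) = s (X(s) = s - 1*0 = s + 0 = s)
Y(B, j) = 6 + B + j (Y(B, j) = 6 - (-1)*(B + j) = 6 - (-B - j) = 6 + (B + j) = 6 + B + j)
f(x) = -1 (f(x) = -2 + (⅓)*3 = -2 + 1 = -1)
√(f(140) + Y(X(-2), 50)) = √(-1 + (6 - 2 + 50)) = √(-1 + 54) = √53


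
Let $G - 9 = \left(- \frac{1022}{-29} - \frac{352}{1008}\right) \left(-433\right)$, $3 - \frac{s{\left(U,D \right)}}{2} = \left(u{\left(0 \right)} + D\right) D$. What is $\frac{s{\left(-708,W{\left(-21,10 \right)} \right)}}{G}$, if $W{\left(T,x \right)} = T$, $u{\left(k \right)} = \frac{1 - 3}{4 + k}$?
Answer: $\frac{1638819}{27586441} \approx 0.059407$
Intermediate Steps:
$u{\left(k \right)} = - \frac{2}{4 + k}$
$s{\left(U,D \right)} = 6 - 2 D \left(- \frac{1}{2} + D\right)$ ($s{\left(U,D \right)} = 6 - 2 \left(- \frac{2}{4 + 0} + D\right) D = 6 - 2 \left(- \frac{2}{4} + D\right) D = 6 - 2 \left(\left(-2\right) \frac{1}{4} + D\right) D = 6 - 2 \left(- \frac{1}{2} + D\right) D = 6 - 2 D \left(- \frac{1}{2} + D\right)$)
$G = - \frac{27586441}{1827}$ ($G = 9 + \left(- \frac{1022}{-29} - \frac{352}{1008}\right) \left(-433\right) = 9 + \left(\left(-1022\right) \left(- \frac{1}{29}\right) - \frac{22}{63}\right) \left(-433\right) = 9 + \left(\frac{1022}{29} - \frac{22}{63}\right) \left(-433\right) = 9 + \frac{63748}{1827} \left(-433\right) = 9 - \frac{27602884}{1827} = - \frac{27586441}{1827} \approx -15099.0$)
$\frac{s{\left(-708,W{\left(-21,10 \right)} \right)}}{G} = \frac{6 - 21 - 2 \left(-21\right)^{2}}{- \frac{27586441}{1827}} = \left(6 - 21 - 882\right) \left(- \frac{1827}{27586441}\right) = \left(-897\right) \left(- \frac{1827}{27586441}\right) = \frac{1638819}{27586441}$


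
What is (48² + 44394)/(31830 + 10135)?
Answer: 46698/41965 ≈ 1.1128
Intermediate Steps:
(48² + 44394)/(31830 + 10135) = (2304 + 44394)/41965 = 46698*(1/41965) = 46698/41965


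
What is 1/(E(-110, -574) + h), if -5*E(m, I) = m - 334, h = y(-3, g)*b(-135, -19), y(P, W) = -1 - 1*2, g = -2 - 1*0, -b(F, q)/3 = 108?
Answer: 5/5304 ≈ 0.00094268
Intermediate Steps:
b(F, q) = -324 (b(F, q) = -3*108 = -324)
g = -2 (g = -2 + 0 = -2)
y(P, W) = -3 (y(P, W) = -1 - 2 = -3)
h = 972 (h = -3*(-324) = 972)
E(m, I) = 334/5 - m/5 (E(m, I) = -(m - 334)/5 = -(-334 + m)/5 = 334/5 - m/5)
1/(E(-110, -574) + h) = 1/((334/5 - 1/5*(-110)) + 972) = 1/((334/5 + 22) + 972) = 1/(444/5 + 972) = 1/(5304/5) = 5/5304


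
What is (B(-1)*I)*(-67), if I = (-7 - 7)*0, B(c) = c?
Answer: 0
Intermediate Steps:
I = 0 (I = -14*0 = 0)
(B(-1)*I)*(-67) = -1*0*(-67) = 0*(-67) = 0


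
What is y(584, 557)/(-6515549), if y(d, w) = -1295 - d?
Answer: 1879/6515549 ≈ 0.00028839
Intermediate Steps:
y(584, 557)/(-6515549) = (-1295 - 1*584)/(-6515549) = (-1295 - 584)*(-1/6515549) = -1879*(-1/6515549) = 1879/6515549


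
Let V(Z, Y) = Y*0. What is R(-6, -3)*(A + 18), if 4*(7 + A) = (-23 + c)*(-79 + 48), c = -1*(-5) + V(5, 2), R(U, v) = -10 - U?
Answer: -602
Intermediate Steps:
V(Z, Y) = 0
c = 5 (c = -1*(-5) + 0 = 5 + 0 = 5)
A = 265/2 (A = -7 + ((-23 + 5)*(-79 + 48))/4 = -7 + (-18*(-31))/4 = -7 + (1/4)*558 = -7 + 279/2 = 265/2 ≈ 132.50)
R(-6, -3)*(A + 18) = (-10 - 1*(-6))*(265/2 + 18) = (-10 + 6)*(301/2) = -4*301/2 = -602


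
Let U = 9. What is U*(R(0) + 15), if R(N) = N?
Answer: 135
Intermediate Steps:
U*(R(0) + 15) = 9*(0 + 15) = 9*15 = 135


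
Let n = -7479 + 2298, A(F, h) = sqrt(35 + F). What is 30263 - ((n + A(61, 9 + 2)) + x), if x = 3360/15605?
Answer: 110620052/3121 - 4*sqrt(6) ≈ 35434.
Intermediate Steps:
x = 672/3121 (x = 3360*(1/15605) = 672/3121 ≈ 0.21532)
n = -5181
30263 - ((n + A(61, 9 + 2)) + x) = 30263 - ((-5181 + sqrt(35 + 61)) + 672/3121) = 30263 - ((-5181 + sqrt(96)) + 672/3121) = 30263 - ((-5181 + 4*sqrt(6)) + 672/3121) = 30263 - (-16169229/3121 + 4*sqrt(6)) = 30263 + (16169229/3121 - 4*sqrt(6)) = 110620052/3121 - 4*sqrt(6)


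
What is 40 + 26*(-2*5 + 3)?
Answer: -142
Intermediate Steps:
40 + 26*(-2*5 + 3) = 40 + 26*(-10 + 3) = 40 + 26*(-7) = 40 - 182 = -142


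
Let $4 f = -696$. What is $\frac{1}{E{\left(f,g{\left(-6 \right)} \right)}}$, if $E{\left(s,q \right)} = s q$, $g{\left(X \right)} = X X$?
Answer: $- \frac{1}{6264} \approx -0.00015964$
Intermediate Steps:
$g{\left(X \right)} = X^{2}$
$f = -174$ ($f = \frac{1}{4} \left(-696\right) = -174$)
$E{\left(s,q \right)} = q s$
$\frac{1}{E{\left(f,g{\left(-6 \right)} \right)}} = \frac{1}{\left(-6\right)^{2} \left(-174\right)} = \frac{1}{36 \left(-174\right)} = \frac{1}{-6264} = - \frac{1}{6264}$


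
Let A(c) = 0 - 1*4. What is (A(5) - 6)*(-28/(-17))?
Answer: -280/17 ≈ -16.471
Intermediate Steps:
A(c) = -4 (A(c) = 0 - 4 = -4)
(A(5) - 6)*(-28/(-17)) = (-4 - 6)*(-28/(-17)) = -(-280)*(-1)/17 = -10*28/17 = -280/17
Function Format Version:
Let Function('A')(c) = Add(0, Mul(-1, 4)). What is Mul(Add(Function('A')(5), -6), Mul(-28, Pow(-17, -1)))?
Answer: Rational(-280, 17) ≈ -16.471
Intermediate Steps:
Function('A')(c) = -4 (Function('A')(c) = Add(0, -4) = -4)
Mul(Add(Function('A')(5), -6), Mul(-28, Pow(-17, -1))) = Mul(Add(-4, -6), Mul(-28, Pow(-17, -1))) = Mul(-10, Mul(-28, Rational(-1, 17))) = Mul(-10, Rational(28, 17)) = Rational(-280, 17)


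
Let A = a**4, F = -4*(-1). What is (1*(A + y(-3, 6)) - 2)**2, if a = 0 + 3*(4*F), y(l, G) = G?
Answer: 28179322896400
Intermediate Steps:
F = 4
a = 48 (a = 0 + 3*(4*4) = 0 + 3*16 = 0 + 48 = 48)
A = 5308416 (A = 48**4 = 5308416)
(1*(A + y(-3, 6)) - 2)**2 = (1*(5308416 + 6) - 2)**2 = (1*5308422 - 2)**2 = (5308422 - 2)**2 = 5308420**2 = 28179322896400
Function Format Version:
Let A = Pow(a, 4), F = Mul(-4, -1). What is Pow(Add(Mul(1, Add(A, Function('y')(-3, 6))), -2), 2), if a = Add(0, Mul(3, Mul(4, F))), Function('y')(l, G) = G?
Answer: 28179322896400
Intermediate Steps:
F = 4
a = 48 (a = Add(0, Mul(3, Mul(4, 4))) = Add(0, Mul(3, 16)) = Add(0, 48) = 48)
A = 5308416 (A = Pow(48, 4) = 5308416)
Pow(Add(Mul(1, Add(A, Function('y')(-3, 6))), -2), 2) = Pow(Add(Mul(1, Add(5308416, 6)), -2), 2) = Pow(Add(Mul(1, 5308422), -2), 2) = Pow(Add(5308422, -2), 2) = Pow(5308420, 2) = 28179322896400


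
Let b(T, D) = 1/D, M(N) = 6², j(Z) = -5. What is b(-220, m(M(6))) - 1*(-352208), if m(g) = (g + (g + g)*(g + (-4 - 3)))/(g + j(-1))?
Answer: 748089823/2124 ≈ 3.5221e+5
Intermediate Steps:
M(N) = 36
m(g) = (g + 2*g*(-7 + g))/(-5 + g) (m(g) = (g + (g + g)*(g + (-4 - 3)))/(g - 5) = (g + (2*g)*(g - 7))/(-5 + g) = (g + (2*g)*(-7 + g))/(-5 + g) = (g + 2*g*(-7 + g))/(-5 + g))
b(-220, m(M(6))) - 1*(-352208) = 1/(36*(-13 + 2*36)/(-5 + 36)) - 1*(-352208) = 1/(36*(-13 + 72)/31) + 352208 = 1/(36*(1/31)*59) + 352208 = 1/(2124/31) + 352208 = 31/2124 + 352208 = 748089823/2124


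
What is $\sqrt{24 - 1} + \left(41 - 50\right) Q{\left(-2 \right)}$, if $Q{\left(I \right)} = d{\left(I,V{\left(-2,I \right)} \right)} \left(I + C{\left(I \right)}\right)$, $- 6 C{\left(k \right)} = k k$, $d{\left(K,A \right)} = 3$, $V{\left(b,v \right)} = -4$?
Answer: $72 + \sqrt{23} \approx 76.796$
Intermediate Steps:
$C{\left(k \right)} = - \frac{k^{2}}{6}$ ($C{\left(k \right)} = - \frac{k k}{6} = - \frac{k^{2}}{6}$)
$Q{\left(I \right)} = 3 I - \frac{I^{2}}{2}$ ($Q{\left(I \right)} = 3 \left(I - \frac{I^{2}}{6}\right) = 3 I - \frac{I^{2}}{2}$)
$\sqrt{24 - 1} + \left(41 - 50\right) Q{\left(-2 \right)} = \sqrt{24 - 1} + \left(41 - 50\right) \frac{1}{2} \left(-2\right) \left(6 - -2\right) = \sqrt{23} - 9 \cdot \frac{1}{2} \left(-2\right) \left(6 + 2\right) = \sqrt{23} - 9 \cdot \frac{1}{2} \left(-2\right) 8 = \sqrt{23} - -72 = \sqrt{23} + 72 = 72 + \sqrt{23}$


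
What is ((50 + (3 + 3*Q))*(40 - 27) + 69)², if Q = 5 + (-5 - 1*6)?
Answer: 274576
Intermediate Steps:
Q = -6 (Q = 5 + (-5 - 6) = 5 - 11 = -6)
((50 + (3 + 3*Q))*(40 - 27) + 69)² = ((50 + (3 + 3*(-6)))*(40 - 27) + 69)² = ((50 + (3 - 18))*13 + 69)² = ((50 - 15)*13 + 69)² = (35*13 + 69)² = (455 + 69)² = 524² = 274576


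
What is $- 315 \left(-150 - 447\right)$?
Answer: $188055$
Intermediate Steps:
$- 315 \left(-150 - 447\right) = \left(-315\right) \left(-597\right) = 188055$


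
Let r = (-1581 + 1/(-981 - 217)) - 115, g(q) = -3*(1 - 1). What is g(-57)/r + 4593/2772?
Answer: 1531/924 ≈ 1.6569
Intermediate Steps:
g(q) = 0 (g(q) = -3*0 = 0)
r = -2031809/1198 (r = (-1581 + 1/(-1198)) - 115 = (-1581 - 1/1198) - 115 = -1894039/1198 - 115 = -2031809/1198 ≈ -1696.0)
g(-57)/r + 4593/2772 = 0/(-2031809/1198) + 4593/2772 = 0*(-1198/2031809) + 4593*(1/2772) = 0 + 1531/924 = 1531/924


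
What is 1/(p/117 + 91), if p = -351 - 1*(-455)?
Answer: 9/827 ≈ 0.010883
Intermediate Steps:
p = 104 (p = -351 + 455 = 104)
1/(p/117 + 91) = 1/(104/117 + 91) = 1/(104*(1/117) + 91) = 1/(8/9 + 91) = 1/(827/9) = 9/827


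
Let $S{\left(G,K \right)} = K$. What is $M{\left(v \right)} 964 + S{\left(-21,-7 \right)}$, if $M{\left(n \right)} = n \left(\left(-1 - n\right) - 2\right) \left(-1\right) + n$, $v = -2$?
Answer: $-3863$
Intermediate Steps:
$M{\left(n \right)} = n + n \left(3 + n\right)$ ($M{\left(n \right)} = n \left(-3 - n\right) \left(-1\right) + n = n \left(3 + n\right) + n = n + n \left(3 + n\right)$)
$M{\left(v \right)} 964 + S{\left(-21,-7 \right)} = - 2 \left(4 - 2\right) 964 - 7 = \left(-2\right) 2 \cdot 964 - 7 = \left(-4\right) 964 - 7 = -3856 - 7 = -3863$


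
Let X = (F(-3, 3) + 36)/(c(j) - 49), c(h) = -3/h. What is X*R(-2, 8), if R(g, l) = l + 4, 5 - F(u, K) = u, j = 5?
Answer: -330/31 ≈ -10.645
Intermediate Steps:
F(u, K) = 5 - u
R(g, l) = 4 + l
X = -55/62 (X = ((5 - 1*(-3)) + 36)/(-3/5 - 49) = ((5 + 3) + 36)/(-3*⅕ - 49) = (8 + 36)/(-⅗ - 49) = 44/(-248/5) = 44*(-5/248) = -55/62 ≈ -0.88710)
X*R(-2, 8) = -55*(4 + 8)/62 = -55/62*12 = -330/31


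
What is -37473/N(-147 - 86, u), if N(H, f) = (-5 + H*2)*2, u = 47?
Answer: 12491/314 ≈ 39.780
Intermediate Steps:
N(H, f) = -10 + 4*H (N(H, f) = (-5 + 2*H)*2 = -10 + 4*H)
-37473/N(-147 - 86, u) = -37473/(-10 + 4*(-147 - 86)) = -37473/(-10 + 4*(-233)) = -37473/(-10 - 932) = -37473/(-942) = -37473*(-1/942) = 12491/314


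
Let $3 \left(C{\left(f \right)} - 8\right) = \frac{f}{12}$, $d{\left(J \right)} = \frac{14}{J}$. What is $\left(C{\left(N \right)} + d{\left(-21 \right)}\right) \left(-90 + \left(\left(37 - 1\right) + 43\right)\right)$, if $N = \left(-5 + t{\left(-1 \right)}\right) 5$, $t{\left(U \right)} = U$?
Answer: $- \frac{143}{2} \approx -71.5$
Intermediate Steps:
$N = -30$ ($N = \left(-5 - 1\right) 5 = \left(-6\right) 5 = -30$)
$C{\left(f \right)} = 8 + \frac{f}{36}$ ($C{\left(f \right)} = 8 + \frac{f \frac{1}{12}}{3} = 8 + \frac{\frac{1}{12} f}{3} = 8 + \frac{f}{36}$)
$\left(C{\left(N \right)} + d{\left(-21 \right)}\right) \left(-90 + \left(\left(37 - 1\right) + 43\right)\right) = \left(\left(8 + \frac{1}{36} \left(-30\right)\right) + \frac{14}{-21}\right) \left(-90 + \left(\left(37 - 1\right) + 43\right)\right) = \left(\left(8 - \frac{5}{6}\right) + 14 \left(- \frac{1}{21}\right)\right) \left(-90 + \left(36 + 43\right)\right) = \left(\frac{43}{6} - \frac{2}{3}\right) \left(-90 + 79\right) = \frac{13}{2} \left(-11\right) = - \frac{143}{2}$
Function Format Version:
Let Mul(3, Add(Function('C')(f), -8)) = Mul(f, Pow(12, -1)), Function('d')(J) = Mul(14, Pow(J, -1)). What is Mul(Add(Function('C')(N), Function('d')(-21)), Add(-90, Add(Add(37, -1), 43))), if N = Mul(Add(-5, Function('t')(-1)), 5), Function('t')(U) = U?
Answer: Rational(-143, 2) ≈ -71.500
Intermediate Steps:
N = -30 (N = Mul(Add(-5, -1), 5) = Mul(-6, 5) = -30)
Function('C')(f) = Add(8, Mul(Rational(1, 36), f)) (Function('C')(f) = Add(8, Mul(Rational(1, 3), Mul(f, Pow(12, -1)))) = Add(8, Mul(Rational(1, 3), Mul(f, Rational(1, 12)))) = Add(8, Mul(Rational(1, 3), Mul(Rational(1, 12), f))) = Add(8, Mul(Rational(1, 36), f)))
Mul(Add(Function('C')(N), Function('d')(-21)), Add(-90, Add(Add(37, -1), 43))) = Mul(Add(Add(8, Mul(Rational(1, 36), -30)), Mul(14, Pow(-21, -1))), Add(-90, Add(Add(37, -1), 43))) = Mul(Add(Add(8, Rational(-5, 6)), Mul(14, Rational(-1, 21))), Add(-90, Add(36, 43))) = Mul(Add(Rational(43, 6), Rational(-2, 3)), Add(-90, 79)) = Mul(Rational(13, 2), -11) = Rational(-143, 2)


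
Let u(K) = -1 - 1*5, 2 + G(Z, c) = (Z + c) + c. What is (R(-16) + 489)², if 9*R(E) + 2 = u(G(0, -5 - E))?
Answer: 19298449/81 ≈ 2.3825e+5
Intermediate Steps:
G(Z, c) = -2 + Z + 2*c (G(Z, c) = -2 + ((Z + c) + c) = -2 + (Z + 2*c) = -2 + Z + 2*c)
u(K) = -6 (u(K) = -1 - 5 = -6)
R(E) = -8/9 (R(E) = -2/9 + (⅑)*(-6) = -2/9 - ⅔ = -8/9)
(R(-16) + 489)² = (-8/9 + 489)² = (4393/9)² = 19298449/81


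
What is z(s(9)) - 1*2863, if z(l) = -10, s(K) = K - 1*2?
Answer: -2873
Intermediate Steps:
s(K) = -2 + K (s(K) = K - 2 = -2 + K)
z(s(9)) - 1*2863 = -10 - 1*2863 = -10 - 2863 = -2873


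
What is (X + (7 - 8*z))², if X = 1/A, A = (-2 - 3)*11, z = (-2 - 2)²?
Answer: 44302336/3025 ≈ 14645.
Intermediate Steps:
z = 16 (z = (-4)² = 16)
A = -55 (A = -5*11 = -55)
X = -1/55 (X = 1/(-55) = -1/55 ≈ -0.018182)
(X + (7 - 8*z))² = (-1/55 + (7 - 8*16))² = (-1/55 + (7 - 128))² = (-1/55 - 121)² = (-6656/55)² = 44302336/3025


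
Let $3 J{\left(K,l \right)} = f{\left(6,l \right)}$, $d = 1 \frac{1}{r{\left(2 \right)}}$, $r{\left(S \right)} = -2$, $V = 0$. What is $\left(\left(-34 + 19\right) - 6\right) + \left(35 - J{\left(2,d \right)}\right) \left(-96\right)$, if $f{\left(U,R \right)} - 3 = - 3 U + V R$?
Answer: $-3861$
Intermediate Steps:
$d = - \frac{1}{2}$ ($d = 1 \frac{1}{-2} = 1 \left(- \frac{1}{2}\right) = - \frac{1}{2} \approx -0.5$)
$f{\left(U,R \right)} = 3 - 3 U$ ($f{\left(U,R \right)} = 3 + \left(- 3 U + 0 R\right) = 3 + \left(- 3 U + 0\right) = 3 - 3 U$)
$J{\left(K,l \right)} = -5$ ($J{\left(K,l \right)} = \frac{3 - 18}{3} = \frac{1}{3} \left(-15\right) = -5$)
$\left(\left(-34 + 19\right) - 6\right) + \left(35 - J{\left(2,d \right)}\right) \left(-96\right) = \left(\left(-34 + 19\right) - 6\right) + \left(35 - -5\right) \left(-96\right) = \left(-15 - 6\right) + \left(35 + 5\right) \left(-96\right) = -21 + 40 \left(-96\right) = -21 - 3840 = -3861$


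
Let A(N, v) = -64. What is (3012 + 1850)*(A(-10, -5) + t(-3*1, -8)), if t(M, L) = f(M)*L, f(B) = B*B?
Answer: -661232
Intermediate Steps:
f(B) = B**2
t(M, L) = L*M**2 (t(M, L) = M**2*L = L*M**2)
(3012 + 1850)*(A(-10, -5) + t(-3*1, -8)) = (3012 + 1850)*(-64 - 8*(-3*1)**2) = 4862*(-64 - 8*(-3)**2) = 4862*(-64 - 8*9) = 4862*(-64 - 72) = 4862*(-136) = -661232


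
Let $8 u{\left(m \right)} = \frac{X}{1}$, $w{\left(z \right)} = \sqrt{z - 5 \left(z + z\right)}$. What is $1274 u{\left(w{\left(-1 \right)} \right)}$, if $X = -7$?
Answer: $- \frac{4459}{4} \approx -1114.8$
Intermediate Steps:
$w{\left(z \right)} = 3 \sqrt{- z}$ ($w{\left(z \right)} = \sqrt{z - 5 \cdot 2 z} = \sqrt{z - 10 z} = \sqrt{- 9 z} = 3 \sqrt{- z}$)
$u{\left(m \right)} = - \frac{7}{8}$ ($u{\left(m \right)} = \frac{\left(-7\right) 1^{-1}}{8} = \frac{\left(-7\right) 1}{8} = \frac{1}{8} \left(-7\right) = - \frac{7}{8}$)
$1274 u{\left(w{\left(-1 \right)} \right)} = 1274 \left(- \frac{7}{8}\right) = - \frac{4459}{4}$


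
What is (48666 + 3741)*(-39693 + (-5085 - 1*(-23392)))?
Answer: -1120776102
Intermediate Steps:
(48666 + 3741)*(-39693 + (-5085 - 1*(-23392))) = 52407*(-39693 + (-5085 + 23392)) = 52407*(-39693 + 18307) = 52407*(-21386) = -1120776102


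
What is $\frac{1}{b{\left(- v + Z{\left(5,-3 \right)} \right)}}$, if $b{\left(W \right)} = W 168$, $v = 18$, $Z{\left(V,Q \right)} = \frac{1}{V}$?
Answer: $- \frac{5}{14952} \approx -0.0003344$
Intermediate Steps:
$b{\left(W \right)} = 168 W$
$\frac{1}{b{\left(- v + Z{\left(5,-3 \right)} \right)}} = \frac{1}{168 \left(\left(-1\right) 18 + \frac{1}{5}\right)} = \frac{1}{168 \left(-18 + \frac{1}{5}\right)} = \frac{1}{168 \left(- \frac{89}{5}\right)} = \frac{1}{- \frac{14952}{5}} = - \frac{5}{14952}$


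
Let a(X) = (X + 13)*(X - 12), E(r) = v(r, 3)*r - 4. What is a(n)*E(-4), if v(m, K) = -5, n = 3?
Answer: -2304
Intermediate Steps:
E(r) = -4 - 5*r (E(r) = -5*r - 4 = -4 - 5*r)
a(X) = (-12 + X)*(13 + X) (a(X) = (13 + X)*(-12 + X) = (-12 + X)*(13 + X))
a(n)*E(-4) = (-156 + 3 + 3²)*(-4 - 5*(-4)) = (-156 + 3 + 9)*(-4 + 20) = -144*16 = -2304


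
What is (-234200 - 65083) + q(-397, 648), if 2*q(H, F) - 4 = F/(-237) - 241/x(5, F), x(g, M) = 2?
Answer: -94592267/316 ≈ -2.9934e+5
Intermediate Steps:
q(H, F) = -233/4 - F/474 (q(H, F) = 2 + (F/(-237) - 241/2)/2 = 2 + (F*(-1/237) - 241*½)/2 = 2 + (-F/237 - 241/2)/2 = 2 + (-241/2 - F/237)/2 = 2 + (-241/4 - F/474) = -233/4 - F/474)
(-234200 - 65083) + q(-397, 648) = (-234200 - 65083) + (-233/4 - 1/474*648) = -299283 + (-233/4 - 108/79) = -299283 - 18839/316 = -94592267/316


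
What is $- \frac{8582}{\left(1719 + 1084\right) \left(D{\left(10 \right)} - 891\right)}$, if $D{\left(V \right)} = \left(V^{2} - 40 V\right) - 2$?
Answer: $\frac{8582}{3343979} \approx 0.0025664$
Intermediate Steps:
$D{\left(V \right)} = -2 + V^{2} - 40 V$
$- \frac{8582}{\left(1719 + 1084\right) \left(D{\left(10 \right)} - 891\right)} = - \frac{8582}{\left(1719 + 1084\right) \left(\left(-2 + 10^{2} - 400\right) - 891\right)} = - \frac{8582}{2803 \left(\left(-2 + 100 - 400\right) - 891\right)} = - \frac{8582}{2803 \left(-302 - 891\right)} = - \frac{8582}{2803 \left(-1193\right)} = - \frac{8582}{-3343979} = \left(-8582\right) \left(- \frac{1}{3343979}\right) = \frac{8582}{3343979}$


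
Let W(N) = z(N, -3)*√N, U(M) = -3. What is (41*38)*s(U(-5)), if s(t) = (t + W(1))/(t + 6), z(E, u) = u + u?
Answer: -4674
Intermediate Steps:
z(E, u) = 2*u
W(N) = -6*√N (W(N) = (2*(-3))*√N = -6*√N)
s(t) = (-6 + t)/(6 + t) (s(t) = (t - 6*√1)/(t + 6) = (t - 6*1)/(6 + t) = (t - 6)/(6 + t) = (-6 + t)/(6 + t))
(41*38)*s(U(-5)) = (41*38)*((-6 - 3)/(6 - 3)) = 1558*(-9/3) = 1558*((⅓)*(-9)) = 1558*(-3) = -4674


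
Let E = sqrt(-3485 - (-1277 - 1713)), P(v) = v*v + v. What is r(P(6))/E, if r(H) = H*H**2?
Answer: -24696*I*sqrt(55)/55 ≈ -3330.0*I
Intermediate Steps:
P(v) = v + v**2 (P(v) = v**2 + v = v + v**2)
E = 3*I*sqrt(55) (E = sqrt(-3485 - 1*(-2990)) = sqrt(-3485 + 2990) = sqrt(-495) = 3*I*sqrt(55) ≈ 22.249*I)
r(H) = H**3
r(P(6))/E = (6*(1 + 6))**3/((3*I*sqrt(55))) = (6*7)**3*(-I*sqrt(55)/165) = 42**3*(-I*sqrt(55)/165) = 74088*(-I*sqrt(55)/165) = -24696*I*sqrt(55)/55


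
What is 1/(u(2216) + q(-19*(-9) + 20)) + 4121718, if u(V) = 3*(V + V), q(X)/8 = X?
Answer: 61100347633/14824 ≈ 4.1217e+6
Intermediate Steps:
q(X) = 8*X
u(V) = 6*V (u(V) = 3*(2*V) = 6*V)
1/(u(2216) + q(-19*(-9) + 20)) + 4121718 = 1/(6*2216 + 8*(-19*(-9) + 20)) + 4121718 = 1/(13296 + 8*(171 + 20)) + 4121718 = 1/(13296 + 8*191) + 4121718 = 1/(13296 + 1528) + 4121718 = 1/14824 + 4121718 = 61100347633/14824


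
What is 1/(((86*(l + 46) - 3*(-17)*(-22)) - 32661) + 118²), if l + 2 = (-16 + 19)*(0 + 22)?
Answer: -1/10399 ≈ -9.6163e-5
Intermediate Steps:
l = 64 (l = -2 + (-16 + 19)*(0 + 22) = -2 + 3*22 = -2 + 66 = 64)
1/(((86*(l + 46) - 3*(-17)*(-22)) - 32661) + 118²) = 1/(((86*(64 + 46) - 3*(-17)*(-22)) - 32661) + 118²) = 1/(((86*110 + 51*(-22)) - 32661) + 13924) = 1/(((9460 - 1122) - 32661) + 13924) = 1/((8338 - 32661) + 13924) = 1/(-24323 + 13924) = 1/(-10399) = -1/10399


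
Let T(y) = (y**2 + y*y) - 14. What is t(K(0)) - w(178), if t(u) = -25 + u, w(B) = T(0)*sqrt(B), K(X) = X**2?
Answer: -25 + 14*sqrt(178) ≈ 161.78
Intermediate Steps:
T(y) = -14 + 2*y**2 (T(y) = (y**2 + y**2) - 14 = 2*y**2 - 14 = -14 + 2*y**2)
w(B) = -14*sqrt(B) (w(B) = (-14 + 2*0**2)*sqrt(B) = (-14 + 2*0)*sqrt(B) = (-14 + 0)*sqrt(B) = -14*sqrt(B))
t(K(0)) - w(178) = (-25 + 0**2) - (-14)*sqrt(178) = (-25 + 0) + 14*sqrt(178) = -25 + 14*sqrt(178)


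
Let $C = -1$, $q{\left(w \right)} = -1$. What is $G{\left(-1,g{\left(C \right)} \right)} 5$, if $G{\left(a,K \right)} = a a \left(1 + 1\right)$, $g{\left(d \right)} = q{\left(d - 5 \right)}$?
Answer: $10$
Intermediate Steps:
$g{\left(d \right)} = -1$
$G{\left(a,K \right)} = 2 a^{2}$ ($G{\left(a,K \right)} = a^{2} \cdot 2 = 2 a^{2}$)
$G{\left(-1,g{\left(C \right)} \right)} 5 = 2 \left(-1\right)^{2} \cdot 5 = 2 \cdot 1 \cdot 5 = 2 \cdot 5 = 10$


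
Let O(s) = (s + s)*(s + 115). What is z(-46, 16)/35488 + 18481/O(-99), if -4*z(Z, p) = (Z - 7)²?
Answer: -82259807/14053248 ≈ -5.8534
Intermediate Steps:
O(s) = 2*s*(115 + s) (O(s) = (2*s)*(115 + s) = 2*s*(115 + s))
z(Z, p) = -(-7 + Z)²/4 (z(Z, p) = -(Z - 7)²/4 = -(-7 + Z)²/4)
z(-46, 16)/35488 + 18481/O(-99) = -(-7 - 46)²/4/35488 + 18481/((2*(-99)*(115 - 99))) = -¼*(-53)²*(1/35488) + 18481/((2*(-99)*16)) = -¼*2809*(1/35488) + 18481/(-3168) = -2809/4*1/35488 + 18481*(-1/3168) = -2809/141952 - 18481/3168 = -82259807/14053248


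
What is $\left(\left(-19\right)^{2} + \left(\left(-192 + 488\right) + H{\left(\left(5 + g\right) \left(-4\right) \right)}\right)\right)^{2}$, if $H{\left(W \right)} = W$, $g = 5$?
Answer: $380689$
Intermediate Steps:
$\left(\left(-19\right)^{2} + \left(\left(-192 + 488\right) + H{\left(\left(5 + g\right) \left(-4\right) \right)}\right)\right)^{2} = \left(\left(-19\right)^{2} + \left(\left(-192 + 488\right) + \left(5 + 5\right) \left(-4\right)\right)\right)^{2} = \left(361 + \left(296 + 10 \left(-4\right)\right)\right)^{2} = \left(361 + \left(296 - 40\right)\right)^{2} = \left(361 + 256\right)^{2} = 617^{2} = 380689$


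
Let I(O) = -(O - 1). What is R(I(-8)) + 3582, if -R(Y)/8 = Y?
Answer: 3510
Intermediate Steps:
I(O) = 1 - O (I(O) = -(-1 + O) = 1 - O)
R(Y) = -8*Y
R(I(-8)) + 3582 = -8*(1 - 1*(-8)) + 3582 = -8*(1 + 8) + 3582 = -8*9 + 3582 = -72 + 3582 = 3510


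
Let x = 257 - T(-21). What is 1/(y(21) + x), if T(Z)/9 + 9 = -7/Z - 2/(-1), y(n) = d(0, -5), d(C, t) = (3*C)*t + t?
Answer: 1/312 ≈ 0.0032051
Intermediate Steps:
d(C, t) = t + 3*C*t (d(C, t) = 3*C*t + t = t + 3*C*t)
y(n) = -5 (y(n) = -5*(1 + 3*0) = -5*(1 + 0) = -5*1 = -5)
T(Z) = -63 - 63/Z (T(Z) = -81 + 9*(-7/Z - 2/(-1)) = -81 + 9*(-7/Z - 2*(-1)) = -81 + 9*(-7/Z + 2) = -81 + 9*(2 - 7/Z) = -81 + (18 - 63/Z) = -63 - 63/Z)
x = 317 (x = 257 - (-63 - 63/(-21)) = 257 - (-63 - 63*(-1/21)) = 257 - (-63 + 3) = 257 - 1*(-60) = 257 + 60 = 317)
1/(y(21) + x) = 1/(-5 + 317) = 1/312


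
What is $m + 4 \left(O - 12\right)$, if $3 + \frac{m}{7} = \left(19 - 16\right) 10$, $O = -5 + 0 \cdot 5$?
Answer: $121$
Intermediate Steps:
$O = -5$ ($O = -5 + 0 = -5$)
$m = 189$ ($m = -21 + 7 \left(19 - 16\right) 10 = -21 + 7 \cdot 3 \cdot 10 = -21 + 7 \cdot 30 = -21 + 210 = 189$)
$m + 4 \left(O - 12\right) = 189 + 4 \left(-5 - 12\right) = 189 + 4 \left(-17\right) = 189 - 68 = 121$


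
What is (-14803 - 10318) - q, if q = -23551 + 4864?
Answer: -6434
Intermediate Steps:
q = -18687
(-14803 - 10318) - q = (-14803 - 10318) - 1*(-18687) = -25121 + 18687 = -6434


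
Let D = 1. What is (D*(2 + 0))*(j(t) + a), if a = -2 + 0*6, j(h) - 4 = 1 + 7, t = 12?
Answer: 20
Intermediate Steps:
j(h) = 12 (j(h) = 4 + (1 + 7) = 4 + 8 = 12)
a = -2 (a = -2 + 0 = -2)
(D*(2 + 0))*(j(t) + a) = (1*(2 + 0))*(12 - 2) = (1*2)*10 = 2*10 = 20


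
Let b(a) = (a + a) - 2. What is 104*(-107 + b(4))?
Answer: -10504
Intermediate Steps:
b(a) = -2 + 2*a (b(a) = 2*a - 2 = -2 + 2*a)
104*(-107 + b(4)) = 104*(-107 + (-2 + 2*4)) = 104*(-107 + (-2 + 8)) = 104*(-107 + 6) = 104*(-101) = -10504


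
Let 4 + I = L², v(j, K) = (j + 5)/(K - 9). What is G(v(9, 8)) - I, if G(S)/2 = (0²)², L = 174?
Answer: -30272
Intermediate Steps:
v(j, K) = (5 + j)/(-9 + K)
G(S) = 0 (G(S) = 2*(0²)² = 2*0² = 2*0 = 0)
I = 30272 (I = -4 + 174² = -4 + 30276 = 30272)
G(v(9, 8)) - I = 0 - 1*30272 = 0 - 30272 = -30272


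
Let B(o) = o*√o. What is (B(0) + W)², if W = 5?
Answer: 25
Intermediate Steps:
B(o) = o^(3/2)
(B(0) + W)² = (0^(3/2) + 5)² = (0 + 5)² = 5² = 25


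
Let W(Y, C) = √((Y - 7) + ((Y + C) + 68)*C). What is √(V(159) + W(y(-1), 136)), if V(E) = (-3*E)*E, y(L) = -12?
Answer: √(-75843 + √26093) ≈ 275.1*I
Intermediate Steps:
V(E) = -3*E²
W(Y, C) = √(-7 + Y + C*(68 + C + Y)) (W(Y, C) = √((-7 + Y) + ((C + Y) + 68)*C) = √((-7 + Y) + (68 + C + Y)*C) = √((-7 + Y) + C*(68 + C + Y)) = √(-7 + Y + C*(68 + C + Y)))
√(V(159) + W(y(-1), 136)) = √(-3*159² + √(-7 - 12 + 136² + 68*136 + 136*(-12))) = √(-3*25281 + √(-7 - 12 + 18496 + 9248 - 1632)) = √(-75843 + √26093)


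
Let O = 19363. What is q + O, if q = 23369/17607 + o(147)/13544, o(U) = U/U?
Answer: 4617795801847/238469208 ≈ 19364.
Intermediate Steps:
o(U) = 1
q = 316527343/238469208 (q = 23369/17607 + 1/13544 = 316527343/238469208 ≈ 1.3273)
q + O = 316527343/238469208 + 19363 = 4617795801847/238469208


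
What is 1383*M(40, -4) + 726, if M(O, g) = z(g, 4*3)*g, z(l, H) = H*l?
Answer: 266262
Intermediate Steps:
M(O, g) = 12*g**2 (M(O, g) = ((4*3)*g)*g = (12*g)*g = 12*g**2)
1383*M(40, -4) + 726 = 1383*(12*(-4)**2) + 726 = 1383*(12*16) + 726 = 1383*192 + 726 = 265536 + 726 = 266262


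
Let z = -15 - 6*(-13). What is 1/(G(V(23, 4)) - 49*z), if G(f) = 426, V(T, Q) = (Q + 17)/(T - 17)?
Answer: -1/2661 ≈ -0.00037580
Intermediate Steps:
z = 63 (z = -15 + 78 = 63)
V(T, Q) = (17 + Q)/(-17 + T)
1/(G(V(23, 4)) - 49*z) = 1/(426 - 49*63) = 1/(426 - 3087) = 1/(-2661) = -1/2661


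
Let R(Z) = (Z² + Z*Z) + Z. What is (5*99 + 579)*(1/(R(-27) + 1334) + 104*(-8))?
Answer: -2470714446/2765 ≈ -8.9357e+5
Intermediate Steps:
R(Z) = Z + 2*Z² (R(Z) = (Z² + Z²) + Z = 2*Z² + Z = Z + 2*Z²)
(5*99 + 579)*(1/(R(-27) + 1334) + 104*(-8)) = (5*99 + 579)*(1/(-27*(1 + 2*(-27)) + 1334) + 104*(-8)) = (495 + 579)*(1/(-27*(1 - 54) + 1334) - 832) = 1074*(1/(-27*(-53) + 1334) - 832) = 1074*(1/(1431 + 1334) - 832) = 1074*(1/2765 - 832) = 1074*(-2300479/2765) = -2470714446/2765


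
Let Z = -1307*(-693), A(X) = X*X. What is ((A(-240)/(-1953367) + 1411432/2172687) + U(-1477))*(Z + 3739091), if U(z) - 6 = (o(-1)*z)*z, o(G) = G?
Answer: -3909479546988509905344506/385823189739 ≈ -1.0133e+13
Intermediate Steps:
U(z) = 6 - z² (U(z) = 6 + (-z)*z = 6 - z²)
A(X) = X²
Z = 905751
((A(-240)/(-1953367) + 1411432/2172687) + U(-1477))*(Z + 3739091) = (((-240)²/(-1953367) + 1411432/2172687) + (6 - 1*(-1477)²))*(905751 + 3739091) = ((57600*(-1/1953367) + 1411432*(1/2172687)) + (6 - 1*2181529))*4644842 = ((-57600/1953367 + 128312/197517) + (6 - 2181529))*4644842 = (239263447304/385823189739 - 2181523)*4644842 = -841681923085545193/385823189739*4644842 = -3909479546988509905344506/385823189739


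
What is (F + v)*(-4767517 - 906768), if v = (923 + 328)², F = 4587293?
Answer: -34909869559790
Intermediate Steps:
v = 1565001 (v = 1251² = 1565001)
(F + v)*(-4767517 - 906768) = (4587293 + 1565001)*(-4767517 - 906768) = 6152294*(-5674285) = -34909869559790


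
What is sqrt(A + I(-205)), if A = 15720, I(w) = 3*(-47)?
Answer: 3*sqrt(1731) ≈ 124.82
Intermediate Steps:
I(w) = -141
sqrt(A + I(-205)) = sqrt(15720 - 141) = sqrt(15579) = 3*sqrt(1731)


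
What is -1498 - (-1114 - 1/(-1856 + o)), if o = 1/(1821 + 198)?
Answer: -1438951011/3747263 ≈ -384.00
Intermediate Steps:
o = 1/2019 ≈ 0.00049530
-1498 - (-1114 - 1/(-1856 + o)) = -1498 - (-1114 - 1/(-1856 + 1/2019)) = -1498 - (-1114 - 1/(-3747263/2019)) = -1498 - (-1114 - 1*(-2019/3747263)) = -1498 - (-1114 + 2019/3747263) = -1498 - 1*(-4174448963/3747263) = -1498 + 4174448963/3747263 = -1438951011/3747263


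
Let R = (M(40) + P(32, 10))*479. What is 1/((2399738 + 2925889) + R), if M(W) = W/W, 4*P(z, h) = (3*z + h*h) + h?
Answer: 2/10701549 ≈ 1.8689e-7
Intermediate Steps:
P(z, h) = h/4 + h²/4 + 3*z/4 (P(z, h) = ((3*z + h*h) + h)/4 = ((3*z + h²) + h)/4 = ((h² + 3*z) + h)/4 = (h + h² + 3*z)/4 = h/4 + h²/4 + 3*z/4)
M(W) = 1
R = 50295/2 (R = (1 + ((¼)*10 + (¼)*10² + (¾)*32))*479 = (1 + (5/2 + (¼)*100 + 24))*479 = (1 + (5/2 + 25 + 24))*479 = (1 + 103/2)*479 = (105/2)*479 = 50295/2 ≈ 25148.)
1/((2399738 + 2925889) + R) = 1/((2399738 + 2925889) + 50295/2) = 1/(5325627 + 50295/2) = 1/(10701549/2) = 2/10701549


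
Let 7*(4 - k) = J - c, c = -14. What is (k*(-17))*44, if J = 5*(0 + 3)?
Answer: 748/7 ≈ 106.86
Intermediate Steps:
J = 15 (J = 5*3 = 15)
k = -⅐ (k = 4 - (15 - 1*(-14))/7 = 4 - (15 + 14)/7 = 4 - ⅐*29 = 4 - 29/7 = -⅐ ≈ -0.14286)
(k*(-17))*44 = -⅐*(-17)*44 = (17/7)*44 = 748/7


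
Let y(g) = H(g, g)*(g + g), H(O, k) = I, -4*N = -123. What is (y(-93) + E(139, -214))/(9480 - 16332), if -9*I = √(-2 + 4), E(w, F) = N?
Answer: -41/9136 - 31*√2/10278 ≈ -0.0087532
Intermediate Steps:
N = 123/4 (N = -¼*(-123) = 123/4 ≈ 30.750)
E(w, F) = 123/4
I = -√2/9 (I = -√(-2 + 4)/9 = -√2/9 ≈ -0.15713)
H(O, k) = -√2/9
y(g) = -2*g*√2/9 (y(g) = (-√2/9)*(g + g) = (-√2/9)*(2*g) = -2*g*√2/9)
(y(-93) + E(139, -214))/(9480 - 16332) = (-2/9*(-93)*√2 + 123/4)/(9480 - 16332) = (62*√2/3 + 123/4)/(-6852) = (123/4 + 62*√2/3)*(-1/6852) = -41/9136 - 31*√2/10278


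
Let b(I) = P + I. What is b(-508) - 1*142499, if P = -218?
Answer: -143225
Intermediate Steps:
b(I) = -218 + I
b(-508) - 1*142499 = (-218 - 508) - 1*142499 = -726 - 142499 = -143225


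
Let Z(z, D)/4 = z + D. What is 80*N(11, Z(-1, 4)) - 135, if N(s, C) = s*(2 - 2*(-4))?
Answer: 8665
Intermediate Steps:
Z(z, D) = 4*D + 4*z (Z(z, D) = 4*(z + D) = 4*(D + z) = 4*D + 4*z)
N(s, C) = 10*s (N(s, C) = s*(2 + 8) = s*10 = 10*s)
80*N(11, Z(-1, 4)) - 135 = 80*(10*11) - 135 = 80*110 - 135 = 8800 - 135 = 8665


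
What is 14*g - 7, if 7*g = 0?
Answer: -7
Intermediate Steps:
g = 0 (g = (⅐)*0 = 0)
14*g - 7 = 14*0 - 7 = 0 - 7 = -7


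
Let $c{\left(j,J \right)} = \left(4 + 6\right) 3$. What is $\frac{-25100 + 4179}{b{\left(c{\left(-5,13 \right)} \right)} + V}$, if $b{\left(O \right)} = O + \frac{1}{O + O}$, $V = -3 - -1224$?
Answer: $- \frac{1255260}{75061} \approx -16.723$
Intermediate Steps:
$V = 1221$ ($V = -3 + 1224 = 1221$)
$c{\left(j,J \right)} = 30$ ($c{\left(j,J \right)} = 10 \cdot 3 = 30$)
$b{\left(O \right)} = O + \frac{1}{2 O}$
$\frac{-25100 + 4179}{b{\left(c{\left(-5,13 \right)} \right)} + V} = \frac{-25100 + 4179}{\left(30 + \frac{1}{2 \cdot 30}\right) + 1221} = - \frac{20921}{\left(30 + \frac{1}{2} \cdot \frac{1}{30}\right) + 1221} = - \frac{20921}{\left(30 + \frac{1}{60}\right) + 1221} = - \frac{20921}{\frac{1801}{60} + 1221} = - \frac{20921}{\frac{75061}{60}} = \left(-20921\right) \frac{60}{75061} = - \frac{1255260}{75061}$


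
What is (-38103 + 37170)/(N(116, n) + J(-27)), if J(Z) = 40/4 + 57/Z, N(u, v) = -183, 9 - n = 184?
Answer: 8397/1576 ≈ 5.3280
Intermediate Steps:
n = -175 (n = 9 - 1*184 = 9 - 184 = -175)
J(Z) = 10 + 57/Z (J(Z) = 40*(¼) + 57/Z = 10 + 57/Z)
(-38103 + 37170)/(N(116, n) + J(-27)) = (-38103 + 37170)/(-183 + (10 + 57/(-27))) = -933/(-183 + (10 + 57*(-1/27))) = -933/(-183 + (10 - 19/9)) = -933/(-183 + 71/9) = -933/(-1576/9) = -933*(-9/1576) = 8397/1576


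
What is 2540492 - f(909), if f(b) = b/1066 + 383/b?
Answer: 2461720270489/968994 ≈ 2.5405e+6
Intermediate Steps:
f(b) = 383/b + b/1066 (f(b) = b*(1/1066) + 383/b = b/1066 + 383/b = 383/b + b/1066)
2540492 - f(909) = 2540492 - (383/909 + (1/1066)*909) = 2540492 - (383*(1/909) + 909/1066) = 2540492 - (383/909 + 909/1066) = 2540492 - 1*1234559/968994 = 2540492 - 1234559/968994 = 2461720270489/968994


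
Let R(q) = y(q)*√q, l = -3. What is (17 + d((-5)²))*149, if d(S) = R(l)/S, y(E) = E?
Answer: 2533 - 447*I*√3/25 ≈ 2533.0 - 30.969*I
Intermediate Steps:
R(q) = q^(3/2) (R(q) = q*√q = q^(3/2))
d(S) = -3*I*√3/S (d(S) = (-3)^(3/2)/S = (-3*I*√3)/S = -3*I*√3/S)
(17 + d((-5)²))*149 = (17 - 3*I*√3/((-5)²))*149 = (17 - 3*I*√3/25)*149 = 2533 - 447*I*√3/25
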